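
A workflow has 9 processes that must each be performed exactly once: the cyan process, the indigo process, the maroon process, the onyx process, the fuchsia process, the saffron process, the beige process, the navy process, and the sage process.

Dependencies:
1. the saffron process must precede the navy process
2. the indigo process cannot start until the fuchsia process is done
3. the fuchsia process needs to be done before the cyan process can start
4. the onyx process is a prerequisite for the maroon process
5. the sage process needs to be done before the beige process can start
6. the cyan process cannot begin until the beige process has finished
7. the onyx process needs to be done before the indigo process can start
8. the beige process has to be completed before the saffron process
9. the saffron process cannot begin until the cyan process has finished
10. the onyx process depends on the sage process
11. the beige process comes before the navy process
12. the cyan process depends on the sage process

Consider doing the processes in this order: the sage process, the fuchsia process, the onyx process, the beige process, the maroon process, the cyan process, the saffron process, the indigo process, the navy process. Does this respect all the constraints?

Every stated constraint is respected: the fuchsia process sits at position 2, ahead of the indigo process at position 8, and each of the other listed pairs likewise has the predecessor earlier in the sequence.

Yes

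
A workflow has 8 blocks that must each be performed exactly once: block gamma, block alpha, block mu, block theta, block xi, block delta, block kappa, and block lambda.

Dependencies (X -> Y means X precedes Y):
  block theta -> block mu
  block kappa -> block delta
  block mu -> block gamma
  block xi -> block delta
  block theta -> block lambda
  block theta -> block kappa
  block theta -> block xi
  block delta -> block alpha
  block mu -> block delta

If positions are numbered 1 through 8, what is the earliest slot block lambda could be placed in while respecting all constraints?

Working backwards through the constraints from block lambda, its only required predecessor is block theta.
With 1 mandatory predecessor, the earliest block lambda can sit is position 1+1 = 2, and placing just that one first achieves it.

2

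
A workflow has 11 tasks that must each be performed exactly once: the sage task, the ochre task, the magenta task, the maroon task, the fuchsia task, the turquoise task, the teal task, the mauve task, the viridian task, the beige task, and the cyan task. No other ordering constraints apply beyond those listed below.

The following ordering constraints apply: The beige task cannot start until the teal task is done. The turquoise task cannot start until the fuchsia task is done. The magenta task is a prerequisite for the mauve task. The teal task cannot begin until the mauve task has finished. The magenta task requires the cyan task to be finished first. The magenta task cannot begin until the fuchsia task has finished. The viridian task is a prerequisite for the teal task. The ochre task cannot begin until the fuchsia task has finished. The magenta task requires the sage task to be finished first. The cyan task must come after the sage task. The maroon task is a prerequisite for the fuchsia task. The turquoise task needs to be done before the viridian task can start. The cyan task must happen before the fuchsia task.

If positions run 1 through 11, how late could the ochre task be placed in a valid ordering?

11

No constraint forces any task after the ochre task, so it can be placed last, in position 11.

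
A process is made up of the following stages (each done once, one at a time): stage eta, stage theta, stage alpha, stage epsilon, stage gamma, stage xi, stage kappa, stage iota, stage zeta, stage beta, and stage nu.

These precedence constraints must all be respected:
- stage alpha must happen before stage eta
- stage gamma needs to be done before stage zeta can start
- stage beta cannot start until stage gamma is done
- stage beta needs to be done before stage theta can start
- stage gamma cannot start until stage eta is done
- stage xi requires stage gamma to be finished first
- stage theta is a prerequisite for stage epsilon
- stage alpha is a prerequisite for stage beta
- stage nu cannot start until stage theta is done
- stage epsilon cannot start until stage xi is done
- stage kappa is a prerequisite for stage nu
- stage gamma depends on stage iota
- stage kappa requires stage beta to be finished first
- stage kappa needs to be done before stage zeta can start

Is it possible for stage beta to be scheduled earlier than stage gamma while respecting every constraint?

No

Following stage gamma → stage beta, stage gamma must precede stage beta in every valid ordering.
Hence stage beta can never be scheduled before stage gamma.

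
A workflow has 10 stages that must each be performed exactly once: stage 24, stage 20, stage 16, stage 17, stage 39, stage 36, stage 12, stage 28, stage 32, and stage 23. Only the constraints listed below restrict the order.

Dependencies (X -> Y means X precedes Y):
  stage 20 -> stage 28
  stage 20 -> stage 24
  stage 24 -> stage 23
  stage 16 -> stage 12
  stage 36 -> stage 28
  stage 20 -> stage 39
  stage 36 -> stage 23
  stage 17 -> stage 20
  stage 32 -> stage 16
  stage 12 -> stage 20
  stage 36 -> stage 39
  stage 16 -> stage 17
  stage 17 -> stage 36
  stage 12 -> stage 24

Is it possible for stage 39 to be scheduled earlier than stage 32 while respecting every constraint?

No

There is a dependency chain stage 32 → stage 16 → stage 17 → stage 20 → stage 39, so stage 39 always comes after stage 32.
So no valid ordering can have stage 39 before stage 32.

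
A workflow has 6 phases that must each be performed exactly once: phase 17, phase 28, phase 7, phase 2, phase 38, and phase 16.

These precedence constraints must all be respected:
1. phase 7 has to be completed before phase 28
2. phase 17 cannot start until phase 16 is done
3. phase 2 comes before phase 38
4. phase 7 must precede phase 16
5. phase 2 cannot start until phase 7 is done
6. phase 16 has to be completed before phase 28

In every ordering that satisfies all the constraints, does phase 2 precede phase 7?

There is a chain phase 7 → phase 2, which puts phase 7 before phase 2.
So phase 2 never precedes phase 7.

No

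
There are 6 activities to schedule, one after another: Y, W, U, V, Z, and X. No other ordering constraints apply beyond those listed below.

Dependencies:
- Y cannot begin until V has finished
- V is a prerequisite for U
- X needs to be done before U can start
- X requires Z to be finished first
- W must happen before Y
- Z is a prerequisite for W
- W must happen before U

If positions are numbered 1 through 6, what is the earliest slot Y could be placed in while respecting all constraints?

4

Every activity that must precede Y has to come before it. Tracing all chains that end at Y, those activities are: W, V, Z — 3 in total.
So at minimum 3 activities come before Y, putting Y no earlier than position 4. That position is achievable by scheduling exactly those predecessors first.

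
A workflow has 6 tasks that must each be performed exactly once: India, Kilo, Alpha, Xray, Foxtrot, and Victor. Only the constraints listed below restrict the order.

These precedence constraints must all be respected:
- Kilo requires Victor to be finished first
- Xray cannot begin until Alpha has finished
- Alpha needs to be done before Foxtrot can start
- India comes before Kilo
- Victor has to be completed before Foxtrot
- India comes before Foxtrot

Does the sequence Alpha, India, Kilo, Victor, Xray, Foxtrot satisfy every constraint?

Here Victor comes after Kilo.
But one of the constraints requires Victor before Kilo, so this ordering violates it.

No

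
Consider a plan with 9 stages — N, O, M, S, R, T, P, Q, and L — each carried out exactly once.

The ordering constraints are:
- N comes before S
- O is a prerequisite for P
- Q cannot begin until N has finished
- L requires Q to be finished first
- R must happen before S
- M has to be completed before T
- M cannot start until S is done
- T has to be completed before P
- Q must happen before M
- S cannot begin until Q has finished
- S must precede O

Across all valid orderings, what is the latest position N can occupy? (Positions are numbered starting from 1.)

The stages that are forced after N, directly or by a chain of constraints, are O, M, S, T, P, Q, L. That's 7 stages.
With 7 mandatory successors out of 9 stages total, the latest slot for N is 9−7 = 2, and it's reachable by doing all non-successors before N.

2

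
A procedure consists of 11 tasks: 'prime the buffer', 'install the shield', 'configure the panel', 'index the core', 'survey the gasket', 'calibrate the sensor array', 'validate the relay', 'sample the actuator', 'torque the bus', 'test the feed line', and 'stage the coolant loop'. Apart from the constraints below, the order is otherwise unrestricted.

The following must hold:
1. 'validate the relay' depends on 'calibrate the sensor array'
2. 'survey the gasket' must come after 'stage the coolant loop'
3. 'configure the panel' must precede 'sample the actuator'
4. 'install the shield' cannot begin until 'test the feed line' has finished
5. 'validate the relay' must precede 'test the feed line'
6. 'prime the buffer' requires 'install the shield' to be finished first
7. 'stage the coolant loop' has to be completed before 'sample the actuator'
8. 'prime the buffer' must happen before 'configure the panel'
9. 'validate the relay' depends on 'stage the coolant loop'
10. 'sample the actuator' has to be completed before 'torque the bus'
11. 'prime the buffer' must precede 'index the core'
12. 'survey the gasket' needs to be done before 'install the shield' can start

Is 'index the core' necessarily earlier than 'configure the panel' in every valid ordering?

Nothing in the constraints links 'index the core' and 'configure the panel'; they are unordered relative to each other.
A valid ordering placing 'configure the panel' before 'index the core' exists, so the answer is no.

No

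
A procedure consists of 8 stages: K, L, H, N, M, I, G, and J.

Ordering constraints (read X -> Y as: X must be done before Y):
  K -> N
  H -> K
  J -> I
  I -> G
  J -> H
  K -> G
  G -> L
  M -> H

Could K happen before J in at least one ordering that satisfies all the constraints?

No

There is a dependency chain J → H → K, so K always comes after J.
So no valid ordering can have K before J.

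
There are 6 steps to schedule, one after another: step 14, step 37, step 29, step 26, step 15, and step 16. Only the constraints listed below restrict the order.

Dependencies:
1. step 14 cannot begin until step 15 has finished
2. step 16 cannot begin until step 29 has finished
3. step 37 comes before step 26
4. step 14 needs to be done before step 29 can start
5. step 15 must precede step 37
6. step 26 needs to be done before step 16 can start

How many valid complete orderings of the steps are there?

Step 15 is the only step with nothing required before it, so every ordering starts there.
Enumerating by repeatedly choosing an available step (one whose prerequisites are all placed) gives 6 distinct complete orderings.

6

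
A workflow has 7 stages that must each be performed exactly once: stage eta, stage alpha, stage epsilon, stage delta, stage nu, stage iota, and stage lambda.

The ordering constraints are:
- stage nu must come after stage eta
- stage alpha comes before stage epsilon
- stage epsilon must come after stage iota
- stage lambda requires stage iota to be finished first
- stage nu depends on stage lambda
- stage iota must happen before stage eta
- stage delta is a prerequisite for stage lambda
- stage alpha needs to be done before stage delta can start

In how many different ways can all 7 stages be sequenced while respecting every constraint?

42

The stages with no prerequisites are stage alpha, stage iota; any of them can be placed first.
Counting all ways to extend the partial order to a total order gives 42.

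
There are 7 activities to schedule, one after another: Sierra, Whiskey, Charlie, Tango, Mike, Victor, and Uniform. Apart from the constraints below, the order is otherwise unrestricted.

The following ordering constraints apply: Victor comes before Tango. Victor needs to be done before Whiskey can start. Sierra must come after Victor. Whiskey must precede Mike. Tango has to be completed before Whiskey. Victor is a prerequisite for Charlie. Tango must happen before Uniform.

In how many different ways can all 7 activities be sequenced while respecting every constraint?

90

Only Victor has no prerequisites, so it must go first.
Counting all ways to extend the partial order to a total order gives 90.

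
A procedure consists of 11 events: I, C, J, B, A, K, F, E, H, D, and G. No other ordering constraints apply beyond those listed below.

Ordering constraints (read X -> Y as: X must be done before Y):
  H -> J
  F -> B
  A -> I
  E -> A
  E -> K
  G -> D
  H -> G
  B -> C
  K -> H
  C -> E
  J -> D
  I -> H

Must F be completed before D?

Yes

Chaining the stated constraints: F → B → C → E → K → H → J → D.
Hence F necessarily comes before D.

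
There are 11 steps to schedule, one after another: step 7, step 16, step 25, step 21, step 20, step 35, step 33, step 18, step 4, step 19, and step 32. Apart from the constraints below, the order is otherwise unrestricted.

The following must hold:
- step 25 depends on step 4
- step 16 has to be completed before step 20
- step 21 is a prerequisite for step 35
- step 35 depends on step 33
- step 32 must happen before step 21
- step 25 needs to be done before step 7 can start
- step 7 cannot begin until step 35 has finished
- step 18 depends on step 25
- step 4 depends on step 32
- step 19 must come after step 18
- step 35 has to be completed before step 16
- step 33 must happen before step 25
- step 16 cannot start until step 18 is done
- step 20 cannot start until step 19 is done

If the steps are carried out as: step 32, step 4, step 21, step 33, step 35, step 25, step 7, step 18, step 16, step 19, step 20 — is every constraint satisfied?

Every stated constraint is respected: step 4 sits at position 2, ahead of step 25 at position 6, and each of the other listed pairs likewise has the predecessor earlier in the sequence.

Yes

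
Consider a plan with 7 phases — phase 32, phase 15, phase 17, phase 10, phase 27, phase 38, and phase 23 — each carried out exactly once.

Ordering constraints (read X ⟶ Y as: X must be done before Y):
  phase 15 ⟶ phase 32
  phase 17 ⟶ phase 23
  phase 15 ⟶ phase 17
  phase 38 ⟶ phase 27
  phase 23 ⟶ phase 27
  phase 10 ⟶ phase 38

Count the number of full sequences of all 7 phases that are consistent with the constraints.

The phases with no prerequisites are phase 15, phase 10; any of them can be placed first.
Counting all ways to extend the partial order to a total order gives 55.

55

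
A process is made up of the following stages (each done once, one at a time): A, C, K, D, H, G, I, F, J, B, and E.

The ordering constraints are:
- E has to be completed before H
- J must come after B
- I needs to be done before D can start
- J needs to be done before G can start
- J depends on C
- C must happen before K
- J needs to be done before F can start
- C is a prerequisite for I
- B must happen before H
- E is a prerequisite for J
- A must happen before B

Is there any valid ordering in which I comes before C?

No

The constraints give a chain C → I, which forces C before I.
Hence I can never be scheduled before C.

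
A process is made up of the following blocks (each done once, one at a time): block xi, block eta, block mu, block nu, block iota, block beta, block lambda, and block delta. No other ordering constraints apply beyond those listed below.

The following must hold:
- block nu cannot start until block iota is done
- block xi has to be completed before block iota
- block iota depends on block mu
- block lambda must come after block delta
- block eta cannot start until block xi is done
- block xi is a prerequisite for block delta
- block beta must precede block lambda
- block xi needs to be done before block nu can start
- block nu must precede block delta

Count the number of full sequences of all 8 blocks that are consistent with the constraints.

3 blocks have no prerequisites (block xi, block mu, block beta), so any of them could come first.
Counting all ways to extend the partial order to a total order gives 75.

75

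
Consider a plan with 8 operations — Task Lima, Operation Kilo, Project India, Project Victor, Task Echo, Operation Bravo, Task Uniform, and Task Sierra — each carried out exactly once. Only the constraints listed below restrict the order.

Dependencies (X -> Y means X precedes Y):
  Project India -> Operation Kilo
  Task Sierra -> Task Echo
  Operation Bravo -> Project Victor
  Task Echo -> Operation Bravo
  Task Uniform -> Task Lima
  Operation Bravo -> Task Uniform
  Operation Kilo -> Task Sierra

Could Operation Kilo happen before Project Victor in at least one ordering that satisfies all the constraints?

Yes

Every valid ordering already has Operation Kilo before Project Victor (the constraints require it), so in particular at least one does.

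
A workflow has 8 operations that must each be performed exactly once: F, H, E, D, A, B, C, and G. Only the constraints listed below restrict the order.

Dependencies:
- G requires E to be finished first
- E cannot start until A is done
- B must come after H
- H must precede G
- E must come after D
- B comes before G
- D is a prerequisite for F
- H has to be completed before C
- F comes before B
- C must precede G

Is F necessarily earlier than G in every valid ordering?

Yes

Tracing the constraints gives a chain: F → B → G.
That forces F before G in every valid schedule.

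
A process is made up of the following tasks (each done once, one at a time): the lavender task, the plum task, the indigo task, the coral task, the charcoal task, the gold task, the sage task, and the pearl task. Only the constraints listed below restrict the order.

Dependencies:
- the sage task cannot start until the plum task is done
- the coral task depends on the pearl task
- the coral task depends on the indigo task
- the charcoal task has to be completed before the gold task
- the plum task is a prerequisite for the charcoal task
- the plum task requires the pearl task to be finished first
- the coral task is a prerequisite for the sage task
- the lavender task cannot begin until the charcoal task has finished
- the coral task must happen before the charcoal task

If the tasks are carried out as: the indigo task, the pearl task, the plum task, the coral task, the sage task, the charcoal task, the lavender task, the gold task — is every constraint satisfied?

Going through the constraints one by one, each required predecessor appears earlier in the sequence than its dependent — e.g. the indigo task (position 1) is before the coral task (position 4), as required.

Yes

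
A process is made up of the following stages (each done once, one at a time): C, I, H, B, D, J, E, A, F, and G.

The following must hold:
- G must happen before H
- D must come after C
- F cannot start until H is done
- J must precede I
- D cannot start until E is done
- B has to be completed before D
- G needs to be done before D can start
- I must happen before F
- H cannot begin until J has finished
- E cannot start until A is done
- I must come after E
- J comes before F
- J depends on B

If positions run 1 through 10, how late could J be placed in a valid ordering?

The stages that are forced after J, directly or by a chain of constraints, are I, H, F. That's 3 stages.
So at least 3 stages follow J, putting J no later than position 7. That position is achievable by scheduling everything else first.

7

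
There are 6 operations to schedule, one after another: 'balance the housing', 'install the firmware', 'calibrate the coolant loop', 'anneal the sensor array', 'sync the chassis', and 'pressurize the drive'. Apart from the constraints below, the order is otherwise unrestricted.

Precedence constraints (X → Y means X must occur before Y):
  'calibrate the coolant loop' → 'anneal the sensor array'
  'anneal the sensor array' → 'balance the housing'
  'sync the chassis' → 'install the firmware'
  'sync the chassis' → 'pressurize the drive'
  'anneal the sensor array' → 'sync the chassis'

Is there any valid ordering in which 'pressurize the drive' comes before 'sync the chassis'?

No

There is a dependency chain 'sync the chassis' → 'pressurize the drive', so 'pressurize the drive' always comes after 'sync the chassis'.
So no valid ordering can have 'pressurize the drive' before 'sync the chassis'.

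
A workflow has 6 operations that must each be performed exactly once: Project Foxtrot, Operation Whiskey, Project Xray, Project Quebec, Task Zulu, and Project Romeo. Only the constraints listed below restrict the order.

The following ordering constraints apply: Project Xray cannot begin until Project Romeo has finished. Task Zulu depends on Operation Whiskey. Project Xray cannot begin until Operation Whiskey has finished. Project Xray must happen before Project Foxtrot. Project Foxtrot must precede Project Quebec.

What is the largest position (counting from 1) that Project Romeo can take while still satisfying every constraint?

Following every chain forward from Project Romeo, the operations that must come later are Project Foxtrot, Project Xray, Project Quebec — 3 of them.
So at least 3 operations follow Project Romeo, putting Project Romeo no later than position 3. That position is achievable by scheduling everything else first.

3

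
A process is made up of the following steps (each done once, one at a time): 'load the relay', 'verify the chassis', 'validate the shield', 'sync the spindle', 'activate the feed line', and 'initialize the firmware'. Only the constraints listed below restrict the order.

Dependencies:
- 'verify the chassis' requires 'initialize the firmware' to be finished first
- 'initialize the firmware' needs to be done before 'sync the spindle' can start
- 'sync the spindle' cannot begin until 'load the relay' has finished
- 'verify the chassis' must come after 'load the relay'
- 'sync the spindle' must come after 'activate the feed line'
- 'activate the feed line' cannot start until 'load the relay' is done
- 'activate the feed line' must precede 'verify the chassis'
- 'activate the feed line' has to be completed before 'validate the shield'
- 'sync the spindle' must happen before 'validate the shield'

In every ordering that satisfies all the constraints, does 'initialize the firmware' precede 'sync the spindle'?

There is a constraint chain 'initialize the firmware' → 'sync the spindle'.
That forces 'initialize the firmware' before 'sync the spindle' in every valid schedule.

Yes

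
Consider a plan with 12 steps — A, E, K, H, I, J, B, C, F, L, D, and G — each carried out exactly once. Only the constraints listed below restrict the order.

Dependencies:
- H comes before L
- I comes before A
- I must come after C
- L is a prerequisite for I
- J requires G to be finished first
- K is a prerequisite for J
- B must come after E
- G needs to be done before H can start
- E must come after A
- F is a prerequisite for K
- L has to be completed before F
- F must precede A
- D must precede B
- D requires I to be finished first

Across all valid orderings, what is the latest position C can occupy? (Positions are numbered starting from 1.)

7

The steps that are forced after C, directly or by a chain of constraints, are A, E, I, B, D. That's 5 steps.
So at least 5 steps follow C, putting C no later than position 7. That position is achievable by scheduling everything else first.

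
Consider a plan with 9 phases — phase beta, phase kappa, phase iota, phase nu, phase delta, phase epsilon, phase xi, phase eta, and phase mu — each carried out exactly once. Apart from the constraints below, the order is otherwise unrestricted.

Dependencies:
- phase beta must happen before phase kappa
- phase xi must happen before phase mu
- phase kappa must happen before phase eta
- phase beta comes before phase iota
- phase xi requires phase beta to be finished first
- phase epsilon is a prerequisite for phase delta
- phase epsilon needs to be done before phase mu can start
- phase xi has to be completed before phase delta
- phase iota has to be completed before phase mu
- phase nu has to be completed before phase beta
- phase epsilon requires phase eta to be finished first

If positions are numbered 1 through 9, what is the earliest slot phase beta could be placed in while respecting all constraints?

Working backwards through the constraints from phase beta, its only required predecessor is phase nu.
So at minimum 1 phase comes before phase beta, putting phase beta no earlier than position 2. That position is achievable by scheduling exactly that predecessor first.

2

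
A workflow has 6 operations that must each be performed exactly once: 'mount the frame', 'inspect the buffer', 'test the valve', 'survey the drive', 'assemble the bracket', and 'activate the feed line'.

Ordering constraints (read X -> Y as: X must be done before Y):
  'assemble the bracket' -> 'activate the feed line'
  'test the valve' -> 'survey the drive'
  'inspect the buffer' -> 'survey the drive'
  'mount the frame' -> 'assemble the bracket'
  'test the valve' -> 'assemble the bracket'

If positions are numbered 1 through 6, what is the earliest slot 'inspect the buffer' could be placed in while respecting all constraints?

1

Nothing is required before 'inspect the buffer'; it can be the very first operation.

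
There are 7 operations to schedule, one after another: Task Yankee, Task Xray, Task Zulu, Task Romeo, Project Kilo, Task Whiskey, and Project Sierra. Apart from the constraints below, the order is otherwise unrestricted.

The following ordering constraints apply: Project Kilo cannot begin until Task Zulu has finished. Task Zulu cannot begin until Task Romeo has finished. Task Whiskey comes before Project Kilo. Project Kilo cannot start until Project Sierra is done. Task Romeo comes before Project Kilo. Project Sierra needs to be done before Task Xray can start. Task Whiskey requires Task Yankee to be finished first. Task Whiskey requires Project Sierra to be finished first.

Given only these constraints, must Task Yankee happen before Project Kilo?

Yes

Tracing the constraints gives a chain: Task Yankee → Task Whiskey → Project Kilo.
Hence Task Yankee necessarily comes before Project Kilo.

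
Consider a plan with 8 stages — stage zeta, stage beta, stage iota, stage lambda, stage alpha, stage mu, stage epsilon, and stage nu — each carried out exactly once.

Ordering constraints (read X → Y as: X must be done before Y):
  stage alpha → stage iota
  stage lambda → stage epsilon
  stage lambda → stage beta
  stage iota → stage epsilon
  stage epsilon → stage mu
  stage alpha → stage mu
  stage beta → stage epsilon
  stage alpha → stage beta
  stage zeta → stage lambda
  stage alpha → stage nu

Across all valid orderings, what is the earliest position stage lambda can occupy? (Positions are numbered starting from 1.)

The only stage forced before stage lambda (directly or transitively) is stage zeta.
With 1 mandatory predecessor, the earliest stage lambda can sit is position 1+1 = 2, and placing just that one first achieves it.

2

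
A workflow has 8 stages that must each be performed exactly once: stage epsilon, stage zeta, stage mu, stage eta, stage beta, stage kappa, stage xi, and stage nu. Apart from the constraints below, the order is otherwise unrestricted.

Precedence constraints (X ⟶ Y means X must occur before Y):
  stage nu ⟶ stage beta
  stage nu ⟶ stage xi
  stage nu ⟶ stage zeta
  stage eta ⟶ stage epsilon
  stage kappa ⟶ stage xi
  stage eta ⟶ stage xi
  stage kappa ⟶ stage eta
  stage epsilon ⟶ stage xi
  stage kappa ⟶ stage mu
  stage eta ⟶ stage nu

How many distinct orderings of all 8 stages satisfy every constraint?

126

Stage kappa is the only stage with nothing required before it, so every ordering starts there.
Counting all ways to extend the partial order to a total order gives 126.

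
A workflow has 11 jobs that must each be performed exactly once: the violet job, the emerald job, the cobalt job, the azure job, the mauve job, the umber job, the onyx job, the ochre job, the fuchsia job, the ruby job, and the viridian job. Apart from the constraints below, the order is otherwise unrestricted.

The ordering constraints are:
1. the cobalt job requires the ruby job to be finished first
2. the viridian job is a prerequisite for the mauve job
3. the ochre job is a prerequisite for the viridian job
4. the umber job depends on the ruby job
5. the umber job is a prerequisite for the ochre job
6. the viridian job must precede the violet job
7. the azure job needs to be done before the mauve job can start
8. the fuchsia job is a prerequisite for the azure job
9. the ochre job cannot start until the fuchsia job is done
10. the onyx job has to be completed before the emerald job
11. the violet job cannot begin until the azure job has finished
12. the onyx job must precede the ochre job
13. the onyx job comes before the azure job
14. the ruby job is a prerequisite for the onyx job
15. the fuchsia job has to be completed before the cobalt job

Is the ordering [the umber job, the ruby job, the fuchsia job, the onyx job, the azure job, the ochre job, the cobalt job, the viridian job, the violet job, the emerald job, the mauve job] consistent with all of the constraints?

The sequence places the umber job ahead of the ruby job.
Since the ruby job is required before the umber job, the ordering is invalid.

No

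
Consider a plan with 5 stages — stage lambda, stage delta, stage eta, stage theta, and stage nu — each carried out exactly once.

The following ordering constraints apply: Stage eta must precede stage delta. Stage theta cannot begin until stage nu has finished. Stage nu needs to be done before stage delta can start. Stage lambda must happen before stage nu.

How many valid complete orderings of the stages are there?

7

2 stages have no prerequisites (stage lambda, stage eta), so any of them could come first.
Systematically extending each partial ordering one stage at a time and counting, there are 7 complete orderings.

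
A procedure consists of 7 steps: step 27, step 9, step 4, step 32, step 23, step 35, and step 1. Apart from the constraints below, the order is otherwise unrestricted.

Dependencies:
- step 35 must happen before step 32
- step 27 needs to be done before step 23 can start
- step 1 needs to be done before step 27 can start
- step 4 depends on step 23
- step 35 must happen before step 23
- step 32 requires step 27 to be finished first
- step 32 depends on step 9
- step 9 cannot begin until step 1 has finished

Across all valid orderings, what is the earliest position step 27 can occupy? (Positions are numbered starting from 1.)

The only step forced before step 27 (directly or transitively) is step 1.
With 1 mandatory predecessor, the earliest step 27 can sit is position 1+1 = 2, and placing just that one first achieves it.

2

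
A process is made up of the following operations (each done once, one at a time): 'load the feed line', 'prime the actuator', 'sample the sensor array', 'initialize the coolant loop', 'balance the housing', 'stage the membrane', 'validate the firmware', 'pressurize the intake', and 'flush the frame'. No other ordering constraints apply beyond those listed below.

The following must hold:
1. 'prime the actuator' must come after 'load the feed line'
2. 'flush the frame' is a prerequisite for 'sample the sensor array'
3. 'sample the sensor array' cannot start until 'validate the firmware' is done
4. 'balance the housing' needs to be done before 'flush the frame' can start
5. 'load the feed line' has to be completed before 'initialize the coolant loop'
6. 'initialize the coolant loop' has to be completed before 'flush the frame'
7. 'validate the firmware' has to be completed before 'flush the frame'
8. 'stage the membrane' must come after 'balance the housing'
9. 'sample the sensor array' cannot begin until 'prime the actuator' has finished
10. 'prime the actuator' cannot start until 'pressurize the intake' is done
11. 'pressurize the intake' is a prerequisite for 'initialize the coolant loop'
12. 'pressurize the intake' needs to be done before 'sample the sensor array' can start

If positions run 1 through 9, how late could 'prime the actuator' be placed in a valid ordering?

The only operation forced after 'prime the actuator' (directly or by a chain) is 'sample the sensor array'.
With 1 mandatory successor out of 9 operations total, the latest slot for 'prime the actuator' is 9−1 = 8, and it's reachable by doing all non-successors before 'prime the actuator'.

8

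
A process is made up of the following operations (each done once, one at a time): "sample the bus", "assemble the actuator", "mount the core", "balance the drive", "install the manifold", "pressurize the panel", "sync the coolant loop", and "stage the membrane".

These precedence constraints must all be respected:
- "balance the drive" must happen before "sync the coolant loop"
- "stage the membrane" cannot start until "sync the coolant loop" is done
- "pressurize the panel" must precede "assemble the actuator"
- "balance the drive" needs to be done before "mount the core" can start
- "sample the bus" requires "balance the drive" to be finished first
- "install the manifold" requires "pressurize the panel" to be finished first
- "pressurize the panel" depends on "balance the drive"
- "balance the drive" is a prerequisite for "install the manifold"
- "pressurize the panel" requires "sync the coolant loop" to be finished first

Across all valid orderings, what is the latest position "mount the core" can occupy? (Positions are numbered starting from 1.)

8

No constraint forces any operation after "mount the core", so it can be placed last, in position 8.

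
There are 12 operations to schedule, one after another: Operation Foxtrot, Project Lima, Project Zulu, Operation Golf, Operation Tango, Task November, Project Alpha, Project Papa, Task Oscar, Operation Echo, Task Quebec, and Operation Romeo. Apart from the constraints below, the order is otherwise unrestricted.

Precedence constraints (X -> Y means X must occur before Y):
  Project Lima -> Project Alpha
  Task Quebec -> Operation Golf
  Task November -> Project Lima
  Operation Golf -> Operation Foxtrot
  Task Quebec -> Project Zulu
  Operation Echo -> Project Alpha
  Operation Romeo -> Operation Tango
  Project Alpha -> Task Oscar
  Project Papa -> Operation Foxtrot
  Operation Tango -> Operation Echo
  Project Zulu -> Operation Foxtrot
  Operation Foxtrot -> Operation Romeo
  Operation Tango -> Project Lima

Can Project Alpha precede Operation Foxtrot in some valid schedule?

No

Following Operation Foxtrot → Operation Romeo → Operation Tango → Project Lima → Project Alpha, Operation Foxtrot must precede Project Alpha in every valid ordering.
Hence Project Alpha can never be scheduled before Operation Foxtrot.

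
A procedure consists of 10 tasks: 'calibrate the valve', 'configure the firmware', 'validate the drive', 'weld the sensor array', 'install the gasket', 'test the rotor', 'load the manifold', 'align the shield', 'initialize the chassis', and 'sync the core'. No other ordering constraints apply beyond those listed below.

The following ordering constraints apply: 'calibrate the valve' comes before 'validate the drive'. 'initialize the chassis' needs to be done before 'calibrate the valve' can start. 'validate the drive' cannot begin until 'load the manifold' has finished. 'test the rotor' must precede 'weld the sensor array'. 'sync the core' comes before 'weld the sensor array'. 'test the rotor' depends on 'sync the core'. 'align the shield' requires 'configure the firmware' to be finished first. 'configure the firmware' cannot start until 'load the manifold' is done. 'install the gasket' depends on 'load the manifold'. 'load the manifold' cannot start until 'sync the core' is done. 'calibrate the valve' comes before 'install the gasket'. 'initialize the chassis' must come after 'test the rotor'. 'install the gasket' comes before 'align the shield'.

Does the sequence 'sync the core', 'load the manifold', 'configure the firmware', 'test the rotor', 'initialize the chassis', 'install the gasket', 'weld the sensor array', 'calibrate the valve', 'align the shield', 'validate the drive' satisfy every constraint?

In the proposed order, 'install the gasket' appears before 'calibrate the valve'.
But one of the constraints requires 'calibrate the valve' before 'install the gasket', so this ordering violates it.

No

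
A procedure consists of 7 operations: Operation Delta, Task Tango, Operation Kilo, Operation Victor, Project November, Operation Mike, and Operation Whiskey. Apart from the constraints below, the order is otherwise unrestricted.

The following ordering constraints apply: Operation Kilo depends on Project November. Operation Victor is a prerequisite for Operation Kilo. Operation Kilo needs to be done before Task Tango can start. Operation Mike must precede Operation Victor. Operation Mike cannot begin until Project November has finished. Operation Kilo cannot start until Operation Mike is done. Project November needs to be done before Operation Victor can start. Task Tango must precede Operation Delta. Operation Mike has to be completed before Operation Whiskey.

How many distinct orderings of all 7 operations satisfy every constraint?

Project November is the only operation with nothing required before it, so every ordering starts there.
Enumerating by repeatedly choosing an available operation (one whose prerequisites are all placed) gives 5 distinct complete orderings.

5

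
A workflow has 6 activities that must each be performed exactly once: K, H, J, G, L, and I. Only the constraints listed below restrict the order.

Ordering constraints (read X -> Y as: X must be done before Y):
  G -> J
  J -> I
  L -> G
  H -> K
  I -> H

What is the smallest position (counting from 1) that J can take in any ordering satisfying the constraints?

3

Every activity that must precede J has to come before it. Tracing all chains that end at J, those activities are: G, L — 2 in total.
So at minimum 2 activities come before J, putting J no earlier than position 3. That position is achievable by scheduling exactly those predecessors first.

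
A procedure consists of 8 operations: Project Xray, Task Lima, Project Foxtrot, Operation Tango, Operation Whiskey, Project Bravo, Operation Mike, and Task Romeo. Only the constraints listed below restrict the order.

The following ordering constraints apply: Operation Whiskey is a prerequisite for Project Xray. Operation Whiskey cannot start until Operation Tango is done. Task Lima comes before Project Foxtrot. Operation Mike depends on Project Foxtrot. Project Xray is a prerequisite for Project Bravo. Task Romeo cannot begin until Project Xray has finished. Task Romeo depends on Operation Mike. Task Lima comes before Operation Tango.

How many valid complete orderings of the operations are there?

Task Lima is the only operation with nothing required before it, so every ordering starts there.
Enumerating by repeatedly choosing an available operation (one whose prerequisites are all placed) gives 25 distinct complete orderings.

25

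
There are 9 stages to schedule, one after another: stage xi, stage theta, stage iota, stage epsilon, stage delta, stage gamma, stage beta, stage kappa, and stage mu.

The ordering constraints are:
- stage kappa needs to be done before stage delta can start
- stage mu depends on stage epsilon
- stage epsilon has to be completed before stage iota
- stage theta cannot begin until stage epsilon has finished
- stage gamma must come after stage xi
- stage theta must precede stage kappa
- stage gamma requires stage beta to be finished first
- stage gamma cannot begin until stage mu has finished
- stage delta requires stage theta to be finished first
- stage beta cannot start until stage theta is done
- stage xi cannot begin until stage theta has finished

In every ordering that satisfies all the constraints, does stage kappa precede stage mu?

Stage kappa and stage mu are not related by any chain of constraints.
A valid ordering placing stage mu before stage kappa exists, so the answer is no.

No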